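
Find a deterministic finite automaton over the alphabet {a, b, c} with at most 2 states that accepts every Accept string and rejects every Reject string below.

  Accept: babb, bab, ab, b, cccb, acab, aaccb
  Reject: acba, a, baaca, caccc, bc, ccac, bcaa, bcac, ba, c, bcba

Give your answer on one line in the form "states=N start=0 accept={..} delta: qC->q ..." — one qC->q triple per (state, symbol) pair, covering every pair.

states=2 start=0 accept={1} delta: 0a->0 0b->1 0c->0 1a->0 1b->1 1c->0

State merging on the prefix tree: take the shortest (then alphabetical) example prefix whose next move is undefined and point that move at state 0, else 1, else 2, ...; a target is out if some Accept/Reject pair would then sit in one state with the same input left (inseparable). If every existing state is out, open a new one.
a: 0a undefined. 0a->0: ok.
b: 0b undefined. 0b->0: no, babb/a meet in 0. Open state 1: 0b->1.
c: 0c undefined. 0c->0: ok.
ba: 1a undefined. 1a->0: ok.
bc: 1c undefined. 1c->0: ok.
babb: 1b undefined. 1b->0: no, babb/acba meet in 0. 1b->1: ok.
All examples now run through 2 states with every (state, symbol) defined. Accept strings end in {1}, Reject strings end in {0}; accept={1}.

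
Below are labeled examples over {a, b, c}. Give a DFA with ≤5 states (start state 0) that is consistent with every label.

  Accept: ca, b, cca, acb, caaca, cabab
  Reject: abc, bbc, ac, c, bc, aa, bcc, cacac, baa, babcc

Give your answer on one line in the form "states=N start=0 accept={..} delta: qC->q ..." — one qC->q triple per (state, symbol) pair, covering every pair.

states=3 start=0 accept={1} delta: 0a->0 0b->1 0c->2 1a->0 1b->0 1c->0 2a->1 2b->1 2c->2

Grow the machine one transition at a time. Run the examples from 0; the earliest place one falls off (shortest prefix, ties alphabetical) gets sent to the lowest-numbered state that keeps every Accept/Reject pair distinguishable — a pair clashes when both reach the same state with identical unread suffix — and to a fresh state only if none does.
a: 0a undefined. 0a->0: ok.
b: 0b undefined. 0b->0: no, b/aa meet in 0. Open state 1: 0b->1.
c: 0c undefined. 0c->0: no, ca/ac meet in 0. 0c->1: no, b/ac meet in 1. Open state 2: 0c->2.
ba: 1a undefined. 1a->0: ok.
bb: 1b undefined. 1b->0: ok.
bc: 1c undefined. 1c->0: ok.
ca: 2a undefined. 2a->0: no, ca/abc meet in 0. 2a->1: ok.
cc: 2c undefined. 2c->0: no, cca/abc meet in 0. 2c->1: no, cca/abc meet in 0. 2c->2: ok.
acb: 2b undefined. 2b->0: no, acb/abc meet in 0. 2b->1: ok.
All examples now run through 3 states with every (state, symbol) defined. Accept strings end in {1}, Reject strings end in {0,2}; accept={1}.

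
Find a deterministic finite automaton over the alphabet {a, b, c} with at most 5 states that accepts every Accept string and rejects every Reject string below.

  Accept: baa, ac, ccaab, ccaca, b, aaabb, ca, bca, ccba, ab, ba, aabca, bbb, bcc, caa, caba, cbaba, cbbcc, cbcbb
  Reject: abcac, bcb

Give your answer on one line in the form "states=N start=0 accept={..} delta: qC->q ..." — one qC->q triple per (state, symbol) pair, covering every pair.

states=4 start=0 accept={0,1,2} delta: 0a->0 0b->0 0c->1 1a->2 1b->3 1c->0 2a->0 2b->0 2c->3 3a->0 3b->0 3c->0

State merging on the prefix tree: take the shortest (then alphabetical) example prefix whose next move is undefined and point that move at state 0, else 1, else 2, ...; a target is out if some Accept/Reject pair would then sit in one state with the same input left (inseparable). If every existing state is out, open a new one.
a: 0a undefined. 0a->0: ok.
b: 0b undefined. 0b->0: ok.
c: 0c undefined. 0c->0: no, baa/abcac meet in 0. Open state 1: 0c->1.
ca: 1a undefined. 1a->0: no, ac/abcac meet in 1. 1a->1: no, bcc/abcac meet in 1 with "c" left. Open state 2: 1a->2.
cb: 1b undefined. 1b->0: no, baa/bcb meet in 0. 1b->1: no, ac/bcb meet in 1. 1b->2: no, ca/bcb meet in 2. Open state 3: 1b->3.
cc: 1c undefined. 1c->0: ok.
caa: 2a undefined. 2a->0: ok.
cab: 2b undefined. 2b->0: ok.
cba: 3a undefined. 3a->0: ok.
cbb: 3b undefined. 3b->0: ok.
cbc: 3c undefined. 3c->0: ok.
abcac: 2c undefined. 2c->0: no, baa/abcac meet in 0. 2c->1: no, ac/abcac meet in 1. 2c->2: no, ccaca/abcac meet in 2. 2c->3: ok.
All examples now run through 4 states with every (state, symbol) defined. Accept strings end in {0,1,2}, Reject strings end in {3}; accept={0,1,2}.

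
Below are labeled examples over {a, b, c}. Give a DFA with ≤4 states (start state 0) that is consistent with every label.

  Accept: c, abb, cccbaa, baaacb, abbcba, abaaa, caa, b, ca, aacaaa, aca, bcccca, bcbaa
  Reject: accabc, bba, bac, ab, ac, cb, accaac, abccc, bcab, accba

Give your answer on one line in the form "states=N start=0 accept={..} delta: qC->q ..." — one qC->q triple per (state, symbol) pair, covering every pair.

Grow the machine one transition at a time. Run the examples from 0; the earliest place one falls off (shortest prefix, ties alphabetical) gets sent to the lowest-numbered state that keeps every Accept/Reject pair distinguishable — a pair clashes when both reach the same state with identical unread suffix — and to a fresh state only if none does.
a: 0a undefined. 0a->0: no, c/ac meet in 0 with "c" left. Open state 1: 0a->1.
b: 0b undefined. 0b->0: ok.
c: 0c undefined. 0c->0: no, c/cb meet in 0. 0c->1: no, c/bba meet in 1. Open state 2: 0c->2.
aa: 1a undefined. 1a->0: ok.
ab: 1b undefined. 1b->0: no, abb/ab meet in 0. 1b->1: no, abb/bba meet in 1. 1b->2: no, c/ab meet in 2. Open state 3: 1b->3.
ac: 1c undefined. 1c->0: no, baaacb/bac meet in 0. 1c->1: no, c/accabc meet in 2. 1c->2: no, c/bac meet in 2. 1c->3: ok.
ca: 2a undefined. 2a->0: no, caa/bba meet in 1. 2a->1: no, ca/bba meet in 1. 2a->2: ok.
cb: 2b undefined. 2b->0: no, b/cb meet in 0. 2b->1: no, bcbaa/bba meet in 1. 2b->2: no, c/cb meet in 2. 2b->3: ok.
cc: 2c undefined. 2c->0: no, bcccca/bba meet in 1. 2c->1: ok.
aba: 3a undefined. 3a->0: no, bcbaa/bba meet in 1. 3a->1: no, abaaa/bba meet in 1. 3a->2: ok.
abb: 3b undefined. 3b->0: ok.
abc: 3c undefined. 3c->0: no, c/accaac meet in 2. 3c->1: no, c/accabc meet in 2. 3c->2: no, c/accabc meet in 2. 3c->3: ok.
All examples now run through 4 states with every (state, symbol) defined. Accept strings end in {0,2}, Reject strings end in {1,3}; accept={0,2}.

states=4 start=0 accept={0,2} delta: 0a->1 0b->0 0c->2 1a->0 1b->3 1c->3 2a->2 2b->3 2c->1 3a->2 3b->0 3c->3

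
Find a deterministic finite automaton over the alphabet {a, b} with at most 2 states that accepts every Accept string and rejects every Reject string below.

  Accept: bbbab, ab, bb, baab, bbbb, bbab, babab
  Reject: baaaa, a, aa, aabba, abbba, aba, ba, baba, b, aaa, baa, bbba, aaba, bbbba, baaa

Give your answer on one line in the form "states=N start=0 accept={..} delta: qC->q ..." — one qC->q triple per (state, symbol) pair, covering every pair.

states=2 start=0 accept={0} delta: 0a->1 0b->1 1a->1 1b->0

State merging on the prefix tree: take the shortest (then alphabetical) example prefix whose next move is undefined and point that move at state 0, else 1, else 2, ...; a target is out if some Accept/Reject pair would then sit in one state with the same input left (inseparable). If every existing state is out, open a new one.
a: 0a undefined. 0a->0: no, ab/b meet in 0 with "b" left. Open state 1: 0a->1.
b: 0b undefined. 0b->0: no, bb/b meet in 0. 0b->1: ok.
aa: 1a undefined. 1a->0: no, babab/baaaa meet in 1. 1a->1: ok.
ab: 1b undefined. 1b->0: ok.
All examples now run through 2 states with every (state, symbol) defined. Accept strings end in {0}, Reject strings end in {1}; accept={0}.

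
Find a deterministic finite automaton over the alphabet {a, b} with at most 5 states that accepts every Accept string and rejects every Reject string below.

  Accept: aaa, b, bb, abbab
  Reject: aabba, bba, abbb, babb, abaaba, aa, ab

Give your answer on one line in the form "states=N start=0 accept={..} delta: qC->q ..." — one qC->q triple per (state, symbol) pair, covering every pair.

State merging on the prefix tree: take the shortest (then alphabetical) example prefix whose next move is undefined and point that move at state 0, else 1, else 2, ...; a target is out if some Accept/Reject pair would then sit in one state with the same input left (inseparable). If every existing state is out, open a new one.
a: 0a undefined. 0a->0: no, aaa/aa meet in 0. Open state 1: 0a->1.
b: 0b undefined. 0b->0: ok.
aa: 1a undefined. 1a->0: no, aaa/aabba meet in 1. 1a->1: no, aaa/bba meet in 1. Open state 2: 1a->2.
ab: 1b undefined. 1b->0: no, b/abbb meet in 0. 1b->1: ok.
aaa: 2a undefined. 2a->0: ok.
aab: 2b undefined. 2b->0: ok.
All examples now run through 3 states with every (state, symbol) defined. Accept strings end in {0}, Reject strings end in {1,2}; accept={0}.

states=3 start=0 accept={0} delta: 0a->1 0b->0 1a->2 1b->1 2a->0 2b->0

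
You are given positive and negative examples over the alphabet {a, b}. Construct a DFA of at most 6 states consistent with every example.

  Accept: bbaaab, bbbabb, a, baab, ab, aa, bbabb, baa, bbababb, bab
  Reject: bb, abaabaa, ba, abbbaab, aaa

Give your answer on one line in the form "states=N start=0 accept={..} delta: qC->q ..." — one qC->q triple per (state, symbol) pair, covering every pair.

State merging on the prefix tree: take the shortest (then alphabetical) example prefix whose next move is undefined and point that move at state 0, else 1, else 2, ...; a target is out if some Accept/Reject pair would then sit in one state with the same input left (inseparable). If every existing state is out, open a new one.
a: 0a undefined. 0a->0: no, a/aaa meet in 0. Open state 1: 0a->1.
b: 0b undefined. 0b->0: no, a/ba meet in 1. 0b->1: no, ab/bb meet in 1 with "b" left. Open state 2: 0b->2.
aa: 1a undefined. 1a->0: no, a/aaa meet in 1. 1a->1: no, a/aaa meet in 1. 1a->2: ok.
ab: 1b undefined. 1b->0: ok.
ba: 2a undefined. 2a->0: no, baab/ba meet in 0. 2a->1: no, a/ba meet in 1. 2a->2: no, baab/bb meet in 2 with "b" left. Open state 3: 2a->3.
bb: 2b undefined. 2b->0: no, ab/bb meet in 0. 2b->1: no, a/bb meet in 1. 2b->2: no, baab/abbbaab meet in 3 with "ab" left. 2b->3: ok.
baa: 3a undefined. 3a->0: no, bbaaab/bb meet in 3. 3a->1: no, aa/abaabaa meet in 2. 3a->2: no, bbaaab/bb meet in 3. 3a->3: no, bbaaab/abbbaab meet in 3 with "b" left. Open state 4: 3a->4.
bab: 3b undefined. 3b->0: ok.
baab: 4b undefined. 4b->0: ok.
bbaa: 4a undefined. 4a->0: no, bbaaab/abaabaa meet in 0. 4a->1: no, bbaaab/bb meet in 3. 4a->2: no, bbbabb/abaabaa meet in 2. 4a->3: no, bbaaab/abbbaab meet in 0. 4a->4: no, bbaaab/abbbaab meet in 0. Open state 5: 4a->5.
bbaaa: 5a undefined. 5a->0: ok.
abbbaab: 5b undefined. 5b->0: no, baab/abbbaab meet in 0. 5b->1: no, a/abbbaab meet in 1. 5b->2: no, bbaaab/abbbaab meet in 2. 5b->3: ok.
All examples now run through 6 states with every (state, symbol) defined. Accept strings end in {0,1,2,4}, Reject strings end in {3,5}; accept={0,1,2,4}.

states=6 start=0 accept={0,1,2,4} delta: 0a->1 0b->2 1a->2 1b->0 2a->3 2b->3 3a->4 3b->0 4a->5 4b->0 5a->0 5b->3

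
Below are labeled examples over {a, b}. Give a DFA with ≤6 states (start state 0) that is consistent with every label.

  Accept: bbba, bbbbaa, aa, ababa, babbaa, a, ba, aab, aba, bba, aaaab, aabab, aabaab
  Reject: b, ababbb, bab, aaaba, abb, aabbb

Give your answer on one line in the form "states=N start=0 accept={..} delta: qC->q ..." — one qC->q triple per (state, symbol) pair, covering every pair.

states=5 start=0 accept={1,2,3} delta: 0a->1 0b->0 1a->2 1b->0 2a->2 2b->3 3a->4 3b->0 4a->2 4b->1

Fold the examples into a partial DFA from state 0: repeatedly fix the first undefined (state, symbol) met by the shortest-then-alphabetical prefix, trying targets in increasing order and rejecting any under which an Accept and a Reject string meet in one state with the same remainder; add a state when all current targets are rejected. Accepting states are where Accept strings end.
a: 0a undefined. 0a->0: no, ba/aaaba meet in 0 with "ba" left. Open state 1: 0a->1.
b: 0b undefined. 0b->0: ok.
aa: 1a undefined. 1a->0: no, bbbbaa/b meet in 0. 1a->1: no, aab/bab meet in 1 with "b" left. Open state 2: 1a->2.
ab: 1b undefined. 1b->0: ok.
aaa: 2a undefined. 2a->0: no, bbba/aaaba meet in 1. 2a->1: no, bbba/aaaba meet in 1. 2a->2: ok.
aab: 2b undefined. 2b->0: no, bbba/aaaba meet in 1. 2b->1: no, bbbbaa/aaaba meet in 2. 2b->2: no, bbbbaa/aaaba meet in 2. Open state 3: 2b->3.
aaba: 3a undefined. 3a->0: no, aabab/b meet in 0. 3a->1: no, bbba/aaaba meet in 1. 3a->2: no, bbbbaa/aaaba meet in 2. 3a->3: no, aab/aaaba meet in 3. Open state 4: 3a->4.
aabb: 3b undefined. 3b->0: ok.
aabaa: 4a undefined. 4a->0: no, aabaab/b meet in 0. 4a->1: no, aabaab/b meet in 0. 4a->2: ok.
aabab: 4b undefined. 4b->0: no, aabab/b meet in 0. 4b->1: ok.
All examples now run through 5 states with every (state, symbol) defined. Accept strings end in {1,2,3}, Reject strings end in {0,4}; accept={1,2,3}.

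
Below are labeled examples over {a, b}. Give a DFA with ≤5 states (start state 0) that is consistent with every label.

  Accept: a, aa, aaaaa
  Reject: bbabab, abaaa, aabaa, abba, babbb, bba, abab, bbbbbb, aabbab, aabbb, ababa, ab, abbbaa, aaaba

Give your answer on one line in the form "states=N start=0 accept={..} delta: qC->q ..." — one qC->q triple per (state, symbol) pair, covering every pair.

Grow the machine one transition at a time. Run the examples from 0; the earliest place one falls off (shortest prefix, ties alphabetical) gets sent to the lowest-numbered state that keeps every Accept/Reject pair distinguishable — a pair clashes when both reach the same state with identical unread suffix — and to a fresh state only if none does.
a: 0a undefined. 0a->0: ok.
b: 0b undefined. 0b->0: no, a/bbabab meet in 0. Open state 1: 0b->1.
ba: 1a undefined. 1a->0: no, a/abaaa meet in 0. 1a->1: ok.
bb: 1b undefined. 1b->0: no, a/bbabab meet in 0. 1b->1: ok.
All examples now run through 2 states with every (state, symbol) defined. Accept strings end in {0}, Reject strings end in {1}; accept={0}.

states=2 start=0 accept={0} delta: 0a->0 0b->1 1a->1 1b->1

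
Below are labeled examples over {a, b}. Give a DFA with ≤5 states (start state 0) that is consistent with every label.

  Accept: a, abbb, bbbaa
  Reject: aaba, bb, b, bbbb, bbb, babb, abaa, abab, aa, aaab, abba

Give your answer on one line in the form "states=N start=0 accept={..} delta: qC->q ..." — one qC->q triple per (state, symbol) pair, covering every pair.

State merging on the prefix tree: take the shortest (then alphabetical) example prefix whose next move is undefined and point that move at state 0, else 1, else 2, ...; a target is out if some Accept/Reject pair would then sit in one state with the same input left (inseparable). If every existing state is out, open a new one.
a: 0a undefined. 0a->0: no, a/aa meet in 0. Open state 1: 0a->1.
b: 0b undefined. 0b->0: no, bbbaa/aa meet in 1 with "a" left. 0b->1: no, a/b meet in 1. Open state 2: 0b->2.
aa: 1a undefined. 1a->0: ok.
ab: 1b undefined. 1b->0: no, abbb/bb meet in 2 with "b" left. 1b->1: no, a/abaa meet in 1. 1b->2: no, abbb/bbb meet in 2 with "bb" left. Open state 3: 1b->3.
ba: 2a undefined. 2a->0: ok.
bb: 2b undefined. 2b->0: ok.
aba: 3a undefined. 3a->0: no, a/abaa meet in 1. 3a->1: ok.
abb: 3b undefined. 3b->0: no, a/abba meet in 1. 3b->1: no, abbb/abab meet in 3. 3b->2: no, abbb/aaba meet in 0. 3b->3: no, a/abba meet in 1. Open state 4: 3b->4.
abba: 4a undefined. 4a->0: ok.
abbb: 4b undefined. 4b->0: no, abbb/aaba meet in 0. 4b->1: ok.
All examples now run through 5 states with every (state, symbol) defined. Accept strings end in {1}, Reject strings end in {0,2,3}; accept={1}.

states=5 start=0 accept={1} delta: 0a->1 0b->2 1a->0 1b->3 2a->0 2b->0 3a->1 3b->4 4a->0 4b->1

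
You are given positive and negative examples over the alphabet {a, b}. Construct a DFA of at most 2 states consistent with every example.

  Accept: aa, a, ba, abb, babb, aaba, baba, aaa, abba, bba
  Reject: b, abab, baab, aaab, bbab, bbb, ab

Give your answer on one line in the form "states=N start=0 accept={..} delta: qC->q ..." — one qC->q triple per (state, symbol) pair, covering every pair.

states=2 start=0 accept={0} delta: 0a->0 0b->1 1a->0 1b->0

Grow the machine one transition at a time. Run the examples from 0; the earliest place one falls off (shortest prefix, ties alphabetical) gets sent to the lowest-numbered state that keeps every Accept/Reject pair distinguishable — a pair clashes when both reach the same state with identical unread suffix — and to a fresh state only if none does.
a: 0a undefined. 0a->0: ok.
b: 0b undefined. 0b->0: no, aa/b meet in 0. Open state 1: 0b->1.
ba: 1a undefined. 1a->0: ok.
bb: 1b undefined. 1b->0: ok.
All examples now run through 2 states with every (state, symbol) defined. Accept strings end in {0}, Reject strings end in {1}; accept={0}.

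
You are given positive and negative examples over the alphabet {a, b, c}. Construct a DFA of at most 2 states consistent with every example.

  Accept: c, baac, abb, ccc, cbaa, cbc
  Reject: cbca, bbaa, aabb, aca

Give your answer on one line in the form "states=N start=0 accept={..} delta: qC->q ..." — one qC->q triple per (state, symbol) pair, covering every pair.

Grow the machine one transition at a time. Run the examples from 0; the earliest place one falls off (shortest prefix, ties alphabetical) gets sent to the lowest-numbered state that keeps every Accept/Reject pair distinguishable — a pair clashes when both reach the same state with identical unread suffix — and to a fresh state only if none does.
a: 0a undefined. 0a->0: no, abb/aabb meet in 0 with "bb" left. Open state 1: 0a->1.
b: 0b undefined. 0b->0: ok.
c: 0c undefined. 0c->0: no, cbaa/bbaa meet in 1 with "a" left. 0c->1: ok.
aa: 1a undefined. 1a->0: ok.
ab: 1b undefined. 1b->0: no, abb/cbca meet in 0. 1b->1: ok.
ac: 1c undefined. 1c->0: no, c/cbca meet in 1. 1c->1: ok.
All examples now run through 2 states with every (state, symbol) defined. Accept strings end in {1}, Reject strings end in {0}; accept={1}.

states=2 start=0 accept={1} delta: 0a->1 0b->0 0c->1 1a->0 1b->1 1c->1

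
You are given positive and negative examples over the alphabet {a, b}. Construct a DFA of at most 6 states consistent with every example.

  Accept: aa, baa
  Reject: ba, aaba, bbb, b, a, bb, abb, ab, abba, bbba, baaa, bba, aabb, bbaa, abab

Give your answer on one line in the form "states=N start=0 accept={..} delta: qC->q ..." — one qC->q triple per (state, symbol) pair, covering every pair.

states=4 start=0 accept={0} delta: 0a->1 0b->2 1a->0 1b->2 2a->1 2b->3 3a->2 3b->2

State merging on the prefix tree: take the shortest (then alphabetical) example prefix whose next move is undefined and point that move at state 0, else 1, else 2, ...; a target is out if some Accept/Reject pair would then sit in one state with the same input left (inseparable). If every existing state is out, open a new one.
a: 0a undefined. 0a->0: no, aa/a meet in 0. Open state 1: 0a->1.
b: 0b undefined. 0b->0: no, aa/bbaa meet in 1 with "a" left. 0b->1: no, aa/ba meet in 1 with "a" left. Open state 2: 0b->2.
aa: 1a undefined. 1a->0: ok.
ab: 1b undefined. 1b->0: no, aa/ab meet in 0. 1b->1: no, aa/abba meet in 0. 1b->2: ok.
ba: 2a undefined. 2a->0: no, aa/ba meet in 0. 2a->1: ok.
bb: 2b undefined. 2b->0: no, aa/bb meet in 0. 2b->1: no, aa/abba meet in 0. 2b->2: no, aa/bbaa meet in 0. Open state 3: 2b->3.
bba: 3a undefined. 3a->0: no, aa/abba meet in 0. 3a->1: no, aa/bbaa meet in 0. 3a->2: ok.
bbb: 3b undefined. 3b->0: no, aa/bbb meet in 0. 3b->1: no, aa/bbba meet in 0. 3b->2: ok.
All examples now run through 4 states with every (state, symbol) defined. Accept strings end in {0}, Reject strings end in {1,2,3}; accept={0}.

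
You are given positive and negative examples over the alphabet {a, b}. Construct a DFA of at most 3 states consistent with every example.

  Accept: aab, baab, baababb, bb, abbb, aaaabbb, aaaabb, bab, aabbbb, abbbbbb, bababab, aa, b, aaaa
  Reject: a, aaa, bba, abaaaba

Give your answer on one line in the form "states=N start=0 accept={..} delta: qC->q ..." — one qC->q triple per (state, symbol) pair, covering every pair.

states=2 start=0 accept={0} delta: 0a->1 0b->0 1a->0 1b->0

Fold the examples into a partial DFA from state 0: repeatedly fix the first undefined (state, symbol) met by the shortest-then-alphabetical prefix, trying targets in increasing order and rejecting any under which an Accept and a Reject string meet in one state with the same remainder; add a state when all current targets are rejected. Accepting states are where Accept strings end.
a: 0a undefined. 0a->0: no, aa/a meet in 0. Open state 1: 0a->1.
b: 0b undefined. 0b->0: ok.
aa: 1a undefined. 1a->0: ok.
ab: 1b undefined. 1b->0: ok.
All examples now run through 2 states with every (state, symbol) defined. Accept strings end in {0}, Reject strings end in {1}; accept={0}.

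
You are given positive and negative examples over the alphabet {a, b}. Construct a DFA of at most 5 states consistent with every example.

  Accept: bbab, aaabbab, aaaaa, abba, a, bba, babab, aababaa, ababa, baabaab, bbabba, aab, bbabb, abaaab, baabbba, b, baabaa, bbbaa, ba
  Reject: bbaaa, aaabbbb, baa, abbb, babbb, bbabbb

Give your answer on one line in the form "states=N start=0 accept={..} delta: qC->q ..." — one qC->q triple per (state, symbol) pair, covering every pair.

states=5 start=0 accept={0,1,2,4} delta: 0a->0 0b->1 1a->2 1b->3 2a->3 2b->0 3a->4 3b->3 4a->2 4b->0

State merging on the prefix tree: take the shortest (then alphabetical) example prefix whose next move is undefined and point that move at state 0, else 1, else 2, ...; a target is out if some Accept/Reject pair would then sit in one state with the same input left (inseparable). If every existing state is out, open a new one.
a: 0a undefined. 0a->0: ok.
b: 0b undefined. 0b->0: no, bbab/bbaaa meet in 0. Open state 1: 0b->1.
ba: 1a undefined. 1a->0: no, aaaaa/baa meet in 0. 1a->1: no, aab/baa meet in 1. Open state 2: 1a->2.
bb: 1b undefined. 1b->0: no, bbab/abbb meet in 1. 1b->1: no, aab/aaabbbb meet in 1. 1b->2: no, abba/baa meet in 2 with "a" left. Open state 3: 1b->3.
baa: 2a undefined. 2a->0: no, aaaaa/baa meet in 0. 2a->1: no, aab/baa meet in 1. 2a->2: no, ba/baa meet in 2. 2a->3: ok.
bab: 2b undefined. 2b->0: ok.
bba: 3a undefined. 3a->0: no, aaaaa/bbaaa meet in 0. 3a->1: no, bbab/bbaaa meet in 3. 3a->2: no, abba/bbaaa meet in 2. 3a->3: no, bbab/abbb meet in 3 with "b" left. Open state 4: 3a->4.
bbb: 3b undefined. 3b->0: no, aaaaa/abbb meet in 0. 3b->1: no, babab/abbb meet in 1. 3b->2: no, aaaaa/aaabbbb meet in 0. 3b->3: ok.
bbaa: 4a undefined. 4a->0: no, aaaaa/bbaaa meet in 0. 4a->1: no, baabaab/aaabbbb meet in 3. 4a->2: ok.
bbab: 4b undefined. 4b->0: ok.
All examples now run through 5 states with every (state, symbol) defined. Accept strings end in {0,1,2,4}, Reject strings end in {3}; accept={0,1,2,4}.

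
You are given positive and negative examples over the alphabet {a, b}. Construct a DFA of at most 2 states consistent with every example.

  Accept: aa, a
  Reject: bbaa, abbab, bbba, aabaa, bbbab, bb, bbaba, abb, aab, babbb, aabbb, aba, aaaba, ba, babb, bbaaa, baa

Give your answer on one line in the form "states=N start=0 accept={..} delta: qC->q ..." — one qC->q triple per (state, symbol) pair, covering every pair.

Fold the examples into a partial DFA from state 0: repeatedly fix the first undefined (state, symbol) met by the shortest-then-alphabetical prefix, trying targets in increasing order and rejecting any under which an Accept and a Reject string meet in one state with the same remainder; add a state when all current targets are rejected. Accepting states are where Accept strings end.
a: 0a undefined. 0a->0: ok.
b: 0b undefined. 0b->0: no, aa/bbaa meet in 0. Open state 1: 0b->1.
ba: 1a undefined. 1a->0: no, aa/aabaa meet in 0. 1a->1: ok.
bb: 1b undefined. 1b->0: no, aa/bbaa meet in 0. 1b->1: ok.
All examples now run through 2 states with every (state, symbol) defined. Accept strings end in {0}, Reject strings end in {1}; accept={0}.

states=2 start=0 accept={0} delta: 0a->0 0b->1 1a->1 1b->1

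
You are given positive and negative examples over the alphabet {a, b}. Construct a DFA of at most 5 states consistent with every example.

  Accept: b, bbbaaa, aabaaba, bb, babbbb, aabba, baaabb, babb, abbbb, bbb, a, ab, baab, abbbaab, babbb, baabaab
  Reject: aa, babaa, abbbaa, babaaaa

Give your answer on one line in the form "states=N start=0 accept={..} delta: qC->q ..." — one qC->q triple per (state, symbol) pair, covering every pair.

State merging on the prefix tree: take the shortest (then alphabetical) example prefix whose next move is undefined and point that move at state 0, else 1, else 2, ...; a target is out if some Accept/Reject pair would then sit in one state with the same input left (inseparable). If every existing state is out, open a new one.
a: 0a undefined. 0a->0: no, a/aa meet in 0. Open state 1: 0a->1.
b: 0b undefined. 0b->0: ok.
aa: 1a undefined. 1a->0: no, b/aa meet in 0. 1a->1: no, bbbaaa/aa meet in 1. Open state 2: 1a->2.
ab: 1b undefined. 1b->0: ok.
aab: 2b undefined. 2b->0: ok.
baaa: 2a undefined. 2a->0: no, aabaaba/babaaaa meet in 1. 2a->1: ok.
All examples now run through 3 states with every (state, symbol) defined. Accept strings end in {0,1}, Reject strings end in {2}; accept={0,1}.

states=3 start=0 accept={0,1} delta: 0a->1 0b->0 1a->2 1b->0 2a->1 2b->0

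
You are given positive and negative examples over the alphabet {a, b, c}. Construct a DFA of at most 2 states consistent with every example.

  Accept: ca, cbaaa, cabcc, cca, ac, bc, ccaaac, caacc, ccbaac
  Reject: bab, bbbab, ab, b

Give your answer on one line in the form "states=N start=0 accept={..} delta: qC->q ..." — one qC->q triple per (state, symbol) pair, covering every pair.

Grow the machine one transition at a time. Run the examples from 0; the earliest place one falls off (shortest prefix, ties alphabetical) gets sent to the lowest-numbered state that keeps every Accept/Reject pair distinguishable — a pair clashes when both reach the same state with identical unread suffix — and to a fresh state only if none does.
a: 0a undefined. 0a->0: ok.
b: 0b undefined. 0b->0: ok.
c: 0c undefined. 0c->0: no, ca/bab meet in 0. Open state 1: 0c->1.
ca: 1a undefined. 1a->0: no, ca/bab meet in 0. 1a->1: ok.
cb: 1b undefined. 1b->0: no, cbaaa/bab meet in 0. 1b->1: ok.
cc: 1c undefined. 1c->0: no, cca/bab meet in 0. 1c->1: ok.
All examples now run through 2 states with every (state, symbol) defined. Accept strings end in {1}, Reject strings end in {0}; accept={1}.

states=2 start=0 accept={1} delta: 0a->0 0b->0 0c->1 1a->1 1b->1 1c->1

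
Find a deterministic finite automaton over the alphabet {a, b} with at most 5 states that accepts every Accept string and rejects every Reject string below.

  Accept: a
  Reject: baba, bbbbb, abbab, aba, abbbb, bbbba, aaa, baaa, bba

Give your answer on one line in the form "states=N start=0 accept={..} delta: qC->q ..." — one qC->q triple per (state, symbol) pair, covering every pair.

states=3 start=0 accept={1} delta: 0a->1 0b->1 1a->2 1b->2 2a->2 2b->2

Fold the examples into a partial DFA from state 0: repeatedly fix the first undefined (state, symbol) met by the shortest-then-alphabetical prefix, trying targets in increasing order and rejecting any under which an Accept and a Reject string meet in one state with the same remainder; add a state when all current targets are rejected. Accepting states are where Accept strings end.
a: 0a undefined. 0a->0: no, a/aaa meet in 0. Open state 1: 0a->1.
b: 0b undefined. 0b->0: no, a/bbbba meet in 1. 0b->1: ok.
aa: 1a undefined. 1a->0: no, a/aaa meet in 1. 1a->1: no, a/aaa meet in 1. Open state 2: 1a->2.
ab: 1b undefined. 1b->0: no, a/bbbbb meet in 1. 1b->1: no, a/bbbbb meet in 1. 1b->2: ok.
aaa: 2a undefined. 2a->0: no, a/baaa meet in 1. 2a->1: no, a/aba meet in 1. 2a->2: ok.
abb: 2b undefined. 2b->0: no, a/baba meet in 1. 2b->1: no, a/bbbbb meet in 1. 2b->2: ok.
All examples now run through 3 states with every (state, symbol) defined. Accept strings end in {1}, Reject strings end in {2}; accept={1}.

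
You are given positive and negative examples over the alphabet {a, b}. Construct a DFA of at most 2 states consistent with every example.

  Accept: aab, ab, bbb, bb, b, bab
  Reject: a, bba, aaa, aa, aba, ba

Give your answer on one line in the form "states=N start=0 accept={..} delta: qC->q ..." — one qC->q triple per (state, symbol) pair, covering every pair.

State merging on the prefix tree: take the shortest (then alphabetical) example prefix whose next move is undefined and point that move at state 0, else 1, else 2, ...; a target is out if some Accept/Reject pair would then sit in one state with the same input left (inseparable). If every existing state is out, open a new one.
a: 0a undefined. 0a->0: ok.
b: 0b undefined. 0b->0: no, aab/a meet in 0. Open state 1: 0b->1.
ba: 1a undefined. 1a->0: ok.
bb: 1b undefined. 1b->0: no, bb/a meet in 0. 1b->1: ok.
All examples now run through 2 states with every (state, symbol) defined. Accept strings end in {1}, Reject strings end in {0}; accept={1}.

states=2 start=0 accept={1} delta: 0a->0 0b->1 1a->0 1b->1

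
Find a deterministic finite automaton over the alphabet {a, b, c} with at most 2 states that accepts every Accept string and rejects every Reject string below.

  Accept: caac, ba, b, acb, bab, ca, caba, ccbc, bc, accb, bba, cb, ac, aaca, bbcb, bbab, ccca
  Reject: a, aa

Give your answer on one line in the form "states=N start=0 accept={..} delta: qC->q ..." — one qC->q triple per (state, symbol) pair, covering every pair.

Grow the machine one transition at a time. Run the examples from 0; the earliest place one falls off (shortest prefix, ties alphabetical) gets sent to the lowest-numbered state that keeps every Accept/Reject pair distinguishable — a pair clashes when both reach the same state with identical unread suffix — and to a fresh state only if none does.
a: 0a undefined. 0a->0: ok.
b: 0b undefined. 0b->0: no, ba/a meet in 0. Open state 1: 0b->1.
c: 0c undefined. 0c->0: no, caac/a meet in 0. 0c->1: ok.
ba: 1a undefined. 1a->0: no, ba/a meet in 0. 1a->1: ok.
bb: 1b undefined. 1b->0: no, acb/a meet in 0. 1b->1: ok.
bc: 1c undefined. 1c->0: no, caac/a meet in 0. 1c->1: ok.
All examples now run through 2 states with every (state, symbol) defined. Accept strings end in {1}, Reject strings end in {0}; accept={1}.

states=2 start=0 accept={1} delta: 0a->0 0b->1 0c->1 1a->1 1b->1 1c->1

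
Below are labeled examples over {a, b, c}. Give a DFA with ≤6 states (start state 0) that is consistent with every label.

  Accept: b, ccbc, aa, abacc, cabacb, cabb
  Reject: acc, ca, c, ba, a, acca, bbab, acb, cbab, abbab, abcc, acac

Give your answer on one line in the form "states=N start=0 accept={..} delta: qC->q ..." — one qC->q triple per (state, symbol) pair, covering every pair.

states=5 start=0 accept={0} delta: 0a->1 0b->0 0c->2 1a->0 1b->2 1c->2 2a->3 2b->2 2c->3 3a->1 3b->4 3c->4 4a->3 4b->0 4c->0

Grow the machine one transition at a time. Run the examples from 0; the earliest place one falls off (shortest prefix, ties alphabetical) gets sent to the lowest-numbered state that keeps every Accept/Reject pair distinguishable — a pair clashes when both reach the same state with identical unread suffix — and to a fresh state only if none does.
a: 0a undefined. 0a->0: no, aa/a meet in 0. Open state 1: 0a->1.
b: 0b undefined. 0b->0: ok.
c: 0c undefined. 0c->0: no, b/c meet in 0. 0c->1: no, aa/ca meet in 1 with "a" left. Open state 2: 0c->2.
aa: 1a undefined. 1a->0: ok.
ab: 1b undefined. 1b->0: no, b/bbab meet in 0. 1b->1: no, b/abbab meet in 0. 1b->2: ok.
ac: 1c undefined. 1c->0: no, b/acb meet in 0. 1c->1: no, b/acca meet in 0. 1c->2: ok.
ca: 2a undefined. 2a->0: no, b/ca meet in 0. 2a->1: no, abacc/acc meet in 2 with "c" left. 2a->2: no, abacc/abcc meet in 2 with "cc" left. Open state 3: 2a->3.
cb: 2b undefined. 2b->0: no, b/acb meet in 0. 2b->1: no, b/cbab meet in 0. 2b->2: ok.
cc: 2c undefined. 2c->0: no, b/acc meet in 0. 2c->1: no, b/acca meet in 0. 2c->2: no, ccbc/acc meet in 2. 2c->3: ok.
cab: 3b undefined. 3b->0: no, b/cbab meet in 0. 3b->1: no, ccbc/c meet in 2. 3b->2: no, ccbc/acc meet in 3. 3b->3: no, ccbc/abcc meet in 3 with "c" left. Open state 4: 3b->4.
abac: 3c undefined. 3c->0: no, b/abcc meet in 0. 3c->1: no, abacc/c meet in 2. 3c->2: no, abacc/acc meet in 3. 3c->3: no, abacc/acc meet in 3. 3c->4: ok.
acca: 3a undefined. 3a->0: no, b/acca meet in 0. 3a->1: ok.
caba: 4a undefined. 4a->0: no, cabacb/c meet in 2. 4a->1: no, cabacb/c meet in 2. 4a->2: no, cabacb/cbab meet in 4. 4a->3: ok.
cabb: 4b undefined. 4b->0: ok.
ccbc: 4c undefined. 4c->0: ok.
All examples now run through 5 states with every (state, symbol) defined. Accept strings end in {0}, Reject strings end in {1,2,3,4}; accept={0}.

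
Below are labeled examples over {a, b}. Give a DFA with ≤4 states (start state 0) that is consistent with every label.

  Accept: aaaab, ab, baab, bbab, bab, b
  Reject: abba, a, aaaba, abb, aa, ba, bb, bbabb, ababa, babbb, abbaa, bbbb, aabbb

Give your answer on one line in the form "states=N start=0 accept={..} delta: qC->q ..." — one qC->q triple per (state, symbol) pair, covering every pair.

states=3 start=0 accept={1} delta: 0a->0 0b->1 1a->0 1b->2 2a->0 2b->2

State merging on the prefix tree: take the shortest (then alphabetical) example prefix whose next move is undefined and point that move at state 0, else 1, else 2, ...; a target is out if some Accept/Reject pair would then sit in one state with the same input left (inseparable). If every existing state is out, open a new one.
a: 0a undefined. 0a->0: ok.
b: 0b undefined. 0b->0: no, aaaab/abba meet in 0. Open state 1: 0b->1.
ba: 1a undefined. 1a->0: ok.
bb: 1b undefined. 1b->0: no, aaaab/babbb meet in 1. 1b->1: no, aaaab/abb meet in 1. Open state 2: 1b->2.
bba: 2a undefined. 2a->0: ok.
bbb: 2b undefined. 2b->0: no, aaaab/bbbb meet in 1. 2b->1: no, aaaab/babbb meet in 1. 2b->2: ok.
All examples now run through 3 states with every (state, symbol) defined. Accept strings end in {1}, Reject strings end in {0,2}; accept={1}.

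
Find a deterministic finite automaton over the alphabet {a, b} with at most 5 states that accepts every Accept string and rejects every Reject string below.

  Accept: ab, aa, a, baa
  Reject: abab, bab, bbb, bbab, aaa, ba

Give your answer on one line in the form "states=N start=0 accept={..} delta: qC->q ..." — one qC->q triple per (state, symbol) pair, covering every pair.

states=4 start=0 accept={1,2} delta: 0a->1 0b->2 1a->2 1b->1 2a->3 2b->3 3a->2 3b->0

State merging on the prefix tree: take the shortest (then alphabetical) example prefix whose next move is undefined and point that move at state 0, else 1, else 2, ...; a target is out if some Accept/Reject pair would then sit in one state with the same input left (inseparable). If every existing state is out, open a new one.
a: 0a undefined. 0a->0: no, aa/aaa meet in 0. Open state 1: 0a->1.
b: 0b undefined. 0b->0: no, ab/bab meet in 1 with "b" left. 0b->1: no, aa/ba meet in 1 with "a" left. Open state 2: 0b->2.
aa: 1a undefined. 1a->0: no, a/aaa meet in 1. 1a->1: no, aa/aaa meet in 1. 1a->2: ok.
ab: 1b undefined. 1b->0: no, ab/abab meet in 0. 1b->1: ok.
ba: 2a undefined. 2a->0: no, aa/bab meet in 2. 2a->1: no, ab/bab meet in 1. 2a->2: no, aa/aaa meet in 2. Open state 3: 2a->3.
bb: 2b undefined. 2b->0: no, ab/bbab meet in 1. 2b->1: no, ab/abab meet in 1. 2b->2: no, aa/abab meet in 2. 2b->3: ok.
baa: 3a undefined. 3a->0: no, aa/bbab meet in 2. 3a->1: no, ab/bbab meet in 1. 3a->2: ok.
bab: 3b undefined. 3b->0: ok.
All examples now run through 4 states with every (state, symbol) defined. Accept strings end in {1,2}, Reject strings end in {0,3}; accept={1,2}.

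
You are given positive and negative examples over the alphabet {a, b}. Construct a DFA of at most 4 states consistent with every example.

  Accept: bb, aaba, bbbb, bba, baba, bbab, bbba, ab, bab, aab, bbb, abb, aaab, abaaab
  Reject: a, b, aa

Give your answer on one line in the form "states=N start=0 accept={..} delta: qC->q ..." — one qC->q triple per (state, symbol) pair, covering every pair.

states=3 start=0 accept={2} delta: 0a->1 0b->1 1a->1 1b->2 2a->2 2b->2

Fold the examples into a partial DFA from state 0: repeatedly fix the first undefined (state, symbol) met by the shortest-then-alphabetical prefix, trying targets in increasing order and rejecting any under which an Accept and a Reject string meet in one state with the same remainder; add a state when all current targets are rejected. Accepting states are where Accept strings end.
a: 0a undefined. 0a->0: no, ab/b meet in 0 with "b" left. Open state 1: 0a->1.
b: 0b undefined. 0b->0: no, bb/b meet in 0. 0b->1: ok.
aa: 1a undefined. 1a->0: no, aaba/aa meet in 0. 1a->1: ok.
ab: 1b undefined. 1b->0: no, aaba/a meet in 1. 1b->1: no, bb/a meet in 1. Open state 2: 1b->2.
aba: 2a undefined. 2a->0: no, bbab/a meet in 1. 2a->1: no, aaba/a meet in 1. 2a->2: ok.
abb: 2b undefined. 2b->0: no, bbbb/a meet in 1. 2b->1: no, bbab/a meet in 1. 2b->2: ok.
All examples now run through 3 states with every (state, symbol) defined. Accept strings end in {2}, Reject strings end in {1}; accept={2}.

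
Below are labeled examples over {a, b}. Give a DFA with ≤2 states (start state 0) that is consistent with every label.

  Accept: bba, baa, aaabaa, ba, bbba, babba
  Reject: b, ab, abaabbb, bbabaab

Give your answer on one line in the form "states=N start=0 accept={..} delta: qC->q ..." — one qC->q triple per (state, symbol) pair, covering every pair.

State merging on the prefix tree: take the shortest (then alphabetical) example prefix whose next move is undefined and point that move at state 0, else 1, else 2, ...; a target is out if some Accept/Reject pair would then sit in one state with the same input left (inseparable). If every existing state is out, open a new one.
a: 0a undefined. 0a->0: ok.
b: 0b undefined. 0b->0: no, bba/b meet in 0. Open state 1: 0b->1.
ba: 1a undefined. 1a->0: ok.
bb: 1b undefined. 1b->0: ok.
All examples now run through 2 states with every (state, symbol) defined. Accept strings end in {0}, Reject strings end in {1}; accept={0}.

states=2 start=0 accept={0} delta: 0a->0 0b->1 1a->0 1b->0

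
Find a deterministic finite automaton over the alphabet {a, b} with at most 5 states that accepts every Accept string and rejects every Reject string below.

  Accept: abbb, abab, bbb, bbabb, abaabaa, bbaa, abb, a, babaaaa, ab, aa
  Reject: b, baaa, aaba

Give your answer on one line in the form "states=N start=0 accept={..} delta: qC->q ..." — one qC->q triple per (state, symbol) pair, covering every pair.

Fold the examples into a partial DFA from state 0: repeatedly fix the first undefined (state, symbol) met by the shortest-then-alphabetical prefix, trying targets in increasing order and rejecting any under which an Accept and a Reject string meet in one state with the same remainder; add a state when all current targets are rejected. Accepting states are where Accept strings end.
a: 0a undefined. 0a->0: no, ab/b meet in 0 with "b" left. Open state 1: 0a->1.
b: 0b undefined. 0b->0: no, bbb/b meet in 0. 0b->1: no, a/b meet in 1. Open state 2: 0b->2.
aa: 1a undefined. 1a->0: ok.
ab: 1b undefined. 1b->0: no, abb/b meet in 2. 1b->1: no, abab/b meet in 2. 1b->2: no, ab/b meet in 2. Open state 3: 1b->3.
ba: 2a undefined. 2a->0: no, aa/baaa meet in 0. 2a->1: no, a/baaa meet in 1. 2a->2: ok.
bb: 2b undefined. 2b->0: no, bbb/b meet in 2. 2b->1: ok.
aba: 3a undefined. 3a->0: no, abab/b meet in 2. 3a->1: no, abaabaa/b meet in 2. 3a->2: ok.
abb: 3b undefined. 3b->0: no, abbb/b meet in 2. 3b->1: ok.
All examples now run through 4 states with every (state, symbol) defined. Accept strings end in {0,1,3}, Reject strings end in {2}; accept={0,1,3}.

states=4 start=0 accept={0,1,3} delta: 0a->1 0b->2 1a->0 1b->3 2a->2 2b->1 3a->2 3b->1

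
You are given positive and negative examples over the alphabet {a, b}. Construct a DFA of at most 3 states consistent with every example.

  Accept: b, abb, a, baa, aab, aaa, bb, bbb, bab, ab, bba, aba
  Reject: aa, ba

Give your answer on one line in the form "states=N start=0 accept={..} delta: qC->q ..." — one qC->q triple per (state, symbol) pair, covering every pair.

states=3 start=0 accept={1,2} delta: 0a->1 0b->1 1a->0 1b->2 2a->1 2b->1

Fold the examples into a partial DFA from state 0: repeatedly fix the first undefined (state, symbol) met by the shortest-then-alphabetical prefix, trying targets in increasing order and rejecting any under which an Accept and a Reject string meet in one state with the same remainder; add a state when all current targets are rejected. Accepting states are where Accept strings end.
a: 0a undefined. 0a->0: no, a/aa meet in 0. Open state 1: 0a->1.
b: 0b undefined. 0b->0: no, a/ba meet in 1. 0b->1: ok.
aa: 1a undefined. 1a->0: ok.
ab: 1b undefined. 1b->0: no, bb/aa meet in 0. 1b->1: no, bba/aa meet in 0. Open state 2: 1b->2.
aba: 2a undefined. 2a->0: no, bba/aa meet in 0. 2a->1: ok.
abb: 2b undefined. 2b->0: no, abb/aa meet in 0. 2b->1: ok.
All examples now run through 3 states with every (state, symbol) defined. Accept strings end in {1,2}, Reject strings end in {0}; accept={1,2}.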